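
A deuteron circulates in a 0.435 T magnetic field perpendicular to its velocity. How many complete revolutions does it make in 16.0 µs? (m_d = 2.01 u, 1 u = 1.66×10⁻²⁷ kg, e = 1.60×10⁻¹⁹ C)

T = 2πm/(qB) = 2π(3.3366×10^-27) / [(1×1.60×10^-19)(0.435)] = 3.0121×10^-7 s.
N = t/T = 1.60×10^-5 / 3.0121×10^-7 ≈ 53.12, so 53 complete revolutions.

N = 53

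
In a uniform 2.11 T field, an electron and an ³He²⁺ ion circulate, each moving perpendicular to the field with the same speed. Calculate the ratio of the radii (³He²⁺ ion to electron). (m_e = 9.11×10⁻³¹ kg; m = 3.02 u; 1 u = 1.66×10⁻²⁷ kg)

ratio ≈ 2750

r = mv/(qB) ⇒ at equal v, r ∝ m/q.
r_{³He²⁺ ion}/r_{electron} = 2750.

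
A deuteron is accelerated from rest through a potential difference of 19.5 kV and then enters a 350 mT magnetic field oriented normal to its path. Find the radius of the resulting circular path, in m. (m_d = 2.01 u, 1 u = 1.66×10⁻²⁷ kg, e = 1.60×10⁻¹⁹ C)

r ≈ 0.0815 m

The kinetic energy gained is K = qV = (1×1.60×10^-19)(1.95×10^4) = 3.12×10^-15 J.
v = √(2K/m) = 1.37×10^6 m/s.
r = mv/(qB) = (3.34×10^-27)(1.37×10^6) / [(1×1.60×10^-19)(0.350)] = 0.0815 m.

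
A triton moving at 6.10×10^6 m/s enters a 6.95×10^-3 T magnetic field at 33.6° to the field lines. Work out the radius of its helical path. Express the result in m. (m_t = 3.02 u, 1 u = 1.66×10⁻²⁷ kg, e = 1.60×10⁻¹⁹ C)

r ≈ 15.2 m

Only the perpendicular component v⊥ = v sin33.6° = 3.38×10^6 m/s is bent by the field.
r = m v⊥ /(qB) = (5.01×10^-27)(3.38×10^6) / [(1×1.60×10^-19)(6.95×10^-3)] = 15.2 m.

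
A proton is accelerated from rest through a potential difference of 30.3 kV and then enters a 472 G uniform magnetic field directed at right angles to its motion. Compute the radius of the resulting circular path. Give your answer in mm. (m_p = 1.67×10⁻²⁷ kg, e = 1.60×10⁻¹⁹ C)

r ≈ 533 mm

The kinetic energy gained is K = qV = (1×1.60×10^-19)(3.03×10^4) = 4.85×10^-15 J.
v = √(2K/m) = 2.41×10^6 m/s.
r = mv/(qB) = (1.67×10^-27)(2.41×10^6) / [(1×1.60×10^-19)(0.0472)] = 0.533 m.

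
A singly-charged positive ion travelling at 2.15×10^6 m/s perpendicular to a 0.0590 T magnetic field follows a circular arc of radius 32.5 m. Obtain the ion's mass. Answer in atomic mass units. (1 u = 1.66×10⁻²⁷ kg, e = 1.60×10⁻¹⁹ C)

m ≈ 86.0 u

qvB = mv²/r ⇒ m = qBr/v.
m = (1×1.60×10^-19)(0.0590)(32.5) / (2.15×10^6) = 1.43×10^-25 kg = 86.0 u.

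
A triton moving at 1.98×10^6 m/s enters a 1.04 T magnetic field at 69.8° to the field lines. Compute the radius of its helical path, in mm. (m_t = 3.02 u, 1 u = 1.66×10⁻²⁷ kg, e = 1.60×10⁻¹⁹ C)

Only the perpendicular component v⊥ = v sin69.8° = 1.86×10^6 m/s is bent by the field.
r = m v⊥ /(qB) = (5.01×10^-27)(1.86×10^6) / [(1×1.60×10^-19)(1.04)] = 0.0560 m.

r ≈ 56.0 mm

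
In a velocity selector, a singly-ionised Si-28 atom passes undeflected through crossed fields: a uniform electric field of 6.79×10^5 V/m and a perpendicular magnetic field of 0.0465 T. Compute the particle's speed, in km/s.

For zero net force, qE = qvB, so v = E/B.
v = (6.79×10^5) / (0.0465) = 1.46×10^7 m/s.

v ≈ 14600 km/s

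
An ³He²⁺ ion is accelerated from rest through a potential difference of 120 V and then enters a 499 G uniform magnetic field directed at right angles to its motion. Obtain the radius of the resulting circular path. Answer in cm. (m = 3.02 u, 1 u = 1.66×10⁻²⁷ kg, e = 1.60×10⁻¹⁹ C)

The kinetic energy gained is K = qV = (2×1.60×10^-19)(120) = 3.84×10^-17 J.
v = √(2K/m) = 1.24×10^5 m/s.
r = mv/(qB) = (5.01×10^-27)(1.24×10^5) / [(2×1.60×10^-19)(0.0499)] = 0.0389 m.

r ≈ 3.89 cm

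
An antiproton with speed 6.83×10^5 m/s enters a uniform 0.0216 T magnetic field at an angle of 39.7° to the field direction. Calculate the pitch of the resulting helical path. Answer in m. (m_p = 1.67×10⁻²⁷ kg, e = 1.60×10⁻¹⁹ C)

The velocity component along B is v∥ = v cos39.7° = 5.25×10^5 m/s.
The cyclotron period T = 2πm/(qB) = 3.04×10^-6 s is set by m, q, B alone.
Pitch = v∥·T = (5.25×10^5)(3.04×10^-6) = 1.60 m.

pitch ≈ 1.60 m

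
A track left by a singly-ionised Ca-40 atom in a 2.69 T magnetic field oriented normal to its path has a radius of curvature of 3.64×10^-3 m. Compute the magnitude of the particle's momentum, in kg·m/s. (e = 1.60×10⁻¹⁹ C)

p ≈ 1.57×10^-21 kg·m/s

Since qvB = mv²/r, the momentum p = mv = qBr.
p = (1×1.60×10^-19)(2.69)(3.64×10^-3) = 1.57×10^-21 kg·m/s.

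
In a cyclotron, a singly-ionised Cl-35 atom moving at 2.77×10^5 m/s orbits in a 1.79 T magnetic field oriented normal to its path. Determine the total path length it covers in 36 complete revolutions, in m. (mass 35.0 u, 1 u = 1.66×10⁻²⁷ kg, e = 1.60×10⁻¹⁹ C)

L ≈ 12.7 m

r = mv/(qB) = 0.0562 m, so one revolution covers 2πr = 0.353 m.
In 36 revolutions: L = 36·2πr = 12.7 m.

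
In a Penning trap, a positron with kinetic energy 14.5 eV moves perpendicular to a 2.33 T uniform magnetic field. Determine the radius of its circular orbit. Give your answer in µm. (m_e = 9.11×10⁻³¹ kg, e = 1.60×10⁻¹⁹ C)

Convert the energy: K = 14.5 eV = 2.32×10^-18 J.
v = √(2K/m) = √(2·2.32×10^-18/9.11×10^-31) = 2.26×10^6 m/s.
r = mv/(qB) = (9.11×10^-31)(2.26×10^6) / [(1×1.60×10^-19)(2.33)] = 5.51×10^-6 m.

r ≈ 5.51 µm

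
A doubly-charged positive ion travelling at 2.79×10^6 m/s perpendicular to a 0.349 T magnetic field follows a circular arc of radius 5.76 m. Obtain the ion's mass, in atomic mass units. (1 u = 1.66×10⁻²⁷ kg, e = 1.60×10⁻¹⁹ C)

m ≈ 139 u

qvB = mv²/r ⇒ m = qBr/v.
m = (2×1.60×10^-19)(0.349)(5.76) / (2.79×10^6) = 2.31×10^-25 kg = 139 u.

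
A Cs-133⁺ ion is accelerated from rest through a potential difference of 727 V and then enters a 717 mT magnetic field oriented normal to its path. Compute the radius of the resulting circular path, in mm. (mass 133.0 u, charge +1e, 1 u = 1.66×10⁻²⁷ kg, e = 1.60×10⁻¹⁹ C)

r ≈ 62.5 mm

The kinetic energy gained is K = qV = (1×1.60×10^-19)(727) = 1.16×10^-16 J.
v = √(2K/m) = 3.25×10^4 m/s.
r = mv/(qB) = (2.21×10^-25)(3.25×10^4) / [(1×1.60×10^-19)(0.717)] = 0.0625 m.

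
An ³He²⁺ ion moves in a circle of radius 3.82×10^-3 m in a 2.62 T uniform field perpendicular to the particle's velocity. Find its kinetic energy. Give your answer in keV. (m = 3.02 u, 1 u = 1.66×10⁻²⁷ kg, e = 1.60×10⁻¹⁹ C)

K ≈ 6.39 keV

v = qBr/m = (2×1.60×10^-19)(2.62)(3.82×10^-3) / (5.01×10^-27) = 6.39×10^5 m/s.
K = ½mv² = 0.5·(5.01×10^-27)·(6.39×10^5)² = 1.02×10^-15 J = 6.39 keV.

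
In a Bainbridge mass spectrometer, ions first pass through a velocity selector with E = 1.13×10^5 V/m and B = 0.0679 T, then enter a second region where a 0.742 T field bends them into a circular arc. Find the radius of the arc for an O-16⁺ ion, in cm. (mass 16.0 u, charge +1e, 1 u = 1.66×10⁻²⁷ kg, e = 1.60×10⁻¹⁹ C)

r ≈ 37.2 cm

The selector passes v = E/B = 1.13×10^5/0.0679 = 1.66×10^6 m/s.
In the deflection region, r = mv/(qB₂) = (2.66×10^-26)(1.66×10^6) / [(1×1.60×10^-19)(0.742)] = 0.372 m.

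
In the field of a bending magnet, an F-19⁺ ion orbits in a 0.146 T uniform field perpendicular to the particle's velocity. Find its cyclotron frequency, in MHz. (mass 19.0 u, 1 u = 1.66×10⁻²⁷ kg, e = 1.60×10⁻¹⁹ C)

f = qB/(2πm) = (1×1.60×10^-19)(0.146) / [2π(3.15×10^-26)] = 1.18×10^5 Hz.

f ≈ 0.118 MHz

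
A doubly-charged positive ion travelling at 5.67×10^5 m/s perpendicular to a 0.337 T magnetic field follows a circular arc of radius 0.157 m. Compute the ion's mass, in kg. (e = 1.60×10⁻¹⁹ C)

m ≈ 2.99×10^-26 kg

qvB = mv²/r ⇒ m = qBr/v.
m = (2×1.60×10^-19)(0.337)(0.157) / (5.67×10^5) = 2.99×10^-26 kg.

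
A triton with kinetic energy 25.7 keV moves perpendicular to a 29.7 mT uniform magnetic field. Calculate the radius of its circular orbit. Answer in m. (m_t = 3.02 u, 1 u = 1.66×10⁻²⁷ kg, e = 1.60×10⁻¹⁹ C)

r ≈ 1.35 m

Convert the energy: K = 25.7 keV = 4.11×10^-15 J.
v = √(2K/m) = √(2·4.11×10^-15/5.01×10^-27) = 1.28×10^6 m/s.
r = mv/(qB) = (5.01×10^-27)(1.28×10^6) / [(1×1.60×10^-19)(0.0297)] = 1.35 m.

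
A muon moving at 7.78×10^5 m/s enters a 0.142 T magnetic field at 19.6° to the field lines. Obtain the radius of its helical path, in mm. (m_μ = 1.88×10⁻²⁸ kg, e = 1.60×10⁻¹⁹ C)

r ≈ 2.16 mm

Only the perpendicular component v⊥ = v sin19.6° = 2.61×10^5 m/s is bent by the field.
r = m v⊥ /(qB) = (1.88×10^-28)(2.61×10^5) / [(1×1.60×10^-19)(0.142)] = 2.16×10^-3 m.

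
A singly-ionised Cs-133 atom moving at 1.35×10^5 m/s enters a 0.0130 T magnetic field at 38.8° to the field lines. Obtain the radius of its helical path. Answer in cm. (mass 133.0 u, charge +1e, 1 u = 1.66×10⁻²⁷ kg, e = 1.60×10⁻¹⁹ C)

r ≈ 898 cm

Only the perpendicular component v⊥ = v sin38.8° = 8.46×10^4 m/s is bent by the field.
r = m v⊥ /(qB) = (2.21×10^-25)(8.46×10^4) / [(1×1.60×10^-19)(0.0130)] = 8.98 m.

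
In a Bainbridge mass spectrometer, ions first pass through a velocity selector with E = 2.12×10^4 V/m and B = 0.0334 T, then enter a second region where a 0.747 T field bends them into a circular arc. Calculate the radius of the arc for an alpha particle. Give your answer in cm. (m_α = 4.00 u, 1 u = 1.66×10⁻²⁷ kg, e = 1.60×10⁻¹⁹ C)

The selector passes v = E/B = 2.12×10^4/0.0334 = 6.35×10^5 m/s.
In the deflection region, r = mv/(qB₂) = (6.64×10^-27)(6.35×10^5) / [(2×1.60×10^-19)(0.747)] = 0.0176 m.

r ≈ 1.76 cm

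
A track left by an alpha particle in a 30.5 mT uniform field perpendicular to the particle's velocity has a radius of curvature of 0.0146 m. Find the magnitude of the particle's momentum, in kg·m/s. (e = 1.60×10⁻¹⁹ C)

Since qvB = mv²/r, the momentum p = mv = qBr.
p = (2×1.60×10^-19)(0.0305)(0.0146) = 1.42×10^-22 kg·m/s.

p ≈ 1.42×10^-22 kg·m/s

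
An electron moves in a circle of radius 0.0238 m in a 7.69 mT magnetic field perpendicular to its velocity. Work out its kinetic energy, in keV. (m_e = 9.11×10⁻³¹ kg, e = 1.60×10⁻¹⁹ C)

K ≈ 2.94 keV

v = qBr/m = (1×1.60×10^-19)(7.69×10^-3)(0.0238) / (9.11×10^-31) = 3.21×10^7 m/s.
K = ½mv² = 0.5·(9.11×10^-31)·(3.21×10^7)² = 4.71×10^-16 J = 2.94 keV.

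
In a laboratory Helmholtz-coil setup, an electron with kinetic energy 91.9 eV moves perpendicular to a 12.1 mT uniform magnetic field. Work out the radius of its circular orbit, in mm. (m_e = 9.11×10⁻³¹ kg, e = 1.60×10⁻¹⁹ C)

r ≈ 2.67 mm

Convert the energy: K = 91.9 eV = 1.47×10^-17 J.
v = √(2K/m) = √(2·1.47×10^-17/9.11×10^-31) = 5.68×10^6 m/s.
r = mv/(qB) = (9.11×10^-31)(5.68×10^6) / [(1×1.60×10^-19)(0.0121)] = 2.67×10^-3 m.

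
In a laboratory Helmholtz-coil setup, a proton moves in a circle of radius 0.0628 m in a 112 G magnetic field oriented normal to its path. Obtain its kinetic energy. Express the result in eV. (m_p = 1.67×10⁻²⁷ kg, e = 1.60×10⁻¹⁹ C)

K ≈ 23.7 eV

v = qBr/m = (1×1.60×10^-19)(0.0112)(0.0628) / (1.67×10^-27) = 6.74×10^4 m/s.
K = ½mv² = 0.5·(1.67×10^-27)·(6.74×10^4)² = 3.79×10^-18 J = 23.7 eV.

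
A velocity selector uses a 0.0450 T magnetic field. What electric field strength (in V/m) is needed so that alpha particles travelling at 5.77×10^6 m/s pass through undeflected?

E ≈ 2.60×10^5 V/m

qE = qvB ⇒ E = vB = (5.77×10^6)(0.0450) = 2.60×10^5 V/m.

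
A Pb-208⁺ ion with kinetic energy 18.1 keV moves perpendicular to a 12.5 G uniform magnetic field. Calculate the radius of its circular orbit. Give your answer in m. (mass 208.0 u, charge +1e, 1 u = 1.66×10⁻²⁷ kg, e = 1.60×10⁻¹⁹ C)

r ≈ 224 m

Convert the energy: K = 18.1 keV = 2.90×10^-15 J.
v = √(2K/m) = √(2·2.90×10^-15/3.45×10^-25) = 1.30×10^5 m/s.
r = mv/(qB) = (3.45×10^-25)(1.30×10^5) / [(1×1.60×10^-19)(1.25×10^-3)] = 224 m.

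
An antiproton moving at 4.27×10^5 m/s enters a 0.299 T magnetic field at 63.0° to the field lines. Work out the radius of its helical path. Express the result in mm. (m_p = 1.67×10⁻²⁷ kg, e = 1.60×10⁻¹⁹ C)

r ≈ 13.3 mm

Only the perpendicular component v⊥ = v sin63.0° = 3.80×10^5 m/s is bent by the field.
r = m v⊥ /(qB) = (1.67×10^-27)(3.80×10^5) / [(1×1.60×10^-19)(0.299)] = 0.0133 m.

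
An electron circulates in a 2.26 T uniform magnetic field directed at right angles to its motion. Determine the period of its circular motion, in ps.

The cyclotron period is independent of speed: T = 2πm/(qB).
T = 2π(9.11×10^-31) / [(1×1.60×10^-19)(2.26)] = 1.58×10^-11 s.

T ≈ 15.8 ps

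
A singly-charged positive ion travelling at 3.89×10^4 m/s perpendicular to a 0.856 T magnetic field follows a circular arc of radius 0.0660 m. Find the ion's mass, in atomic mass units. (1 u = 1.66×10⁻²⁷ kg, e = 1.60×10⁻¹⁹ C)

qvB = mv²/r ⇒ m = qBr/v.
m = (1×1.60×10^-19)(0.856)(0.0660) / (3.89×10^4) = 2.32×10^-25 kg = 140 u.

m ≈ 140 u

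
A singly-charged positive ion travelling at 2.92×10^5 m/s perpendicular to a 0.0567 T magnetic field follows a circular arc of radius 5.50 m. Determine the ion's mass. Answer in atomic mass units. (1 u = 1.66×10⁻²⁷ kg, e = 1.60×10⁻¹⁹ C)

m ≈ 103 u

qvB = mv²/r ⇒ m = qBr/v.
m = (1×1.60×10^-19)(0.0567)(5.50) / (2.92×10^5) = 1.71×10^-25 kg = 103 u.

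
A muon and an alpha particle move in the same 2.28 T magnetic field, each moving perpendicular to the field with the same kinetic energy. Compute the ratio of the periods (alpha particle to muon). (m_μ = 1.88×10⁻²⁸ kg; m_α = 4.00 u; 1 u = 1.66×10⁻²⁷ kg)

ratio ≈ 17.7

T = 2πm/(qB) is independent of speed, so T₂/T₁ = (m₂/q₂)/(m₁/q₁).
T_{alpha particle}/T_{muon} = (6.64×10^-27/2e) / (1.88×10^-28/1e) = 17.7.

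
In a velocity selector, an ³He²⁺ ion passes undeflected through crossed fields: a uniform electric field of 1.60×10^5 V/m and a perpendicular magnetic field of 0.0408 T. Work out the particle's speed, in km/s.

v ≈ 3920 km/s

For zero net force, qE = qvB, so v = E/B.
v = (1.60×10^5) / (0.0408) = 3.92×10^6 m/s.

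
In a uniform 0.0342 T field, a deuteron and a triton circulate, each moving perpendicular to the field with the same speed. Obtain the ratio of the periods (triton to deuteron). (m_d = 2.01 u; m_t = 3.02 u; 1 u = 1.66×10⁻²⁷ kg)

T = 2πm/(qB) is independent of speed, so T₂/T₁ = (m₂/q₂)/(m₁/q₁).
T_{triton}/T_{deuteron} = (5.01×10^-27/1e) / (3.34×10^-27/1e) = 1.50.

ratio ≈ 1.50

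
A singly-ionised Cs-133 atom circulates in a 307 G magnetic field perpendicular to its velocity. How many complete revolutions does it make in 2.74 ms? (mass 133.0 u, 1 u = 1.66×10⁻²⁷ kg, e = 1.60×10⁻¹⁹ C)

N = 9

T = 2πm/(qB) = 2π(2.2078×10^-25) / [(1×1.60×10^-19)(0.0307)] = 2.8241×10^-4 s.
N = t/T = 2.74×10^-3 / 2.8241×10^-4 ≈ 9.70, so 9 complete revolutions.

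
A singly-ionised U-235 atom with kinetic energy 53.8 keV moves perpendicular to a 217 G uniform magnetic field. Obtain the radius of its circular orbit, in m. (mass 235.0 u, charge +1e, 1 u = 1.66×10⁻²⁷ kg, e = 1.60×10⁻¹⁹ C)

Convert the energy: K = 53.8 keV = 8.61×10^-15 J.
v = √(2K/m) = √(2·8.61×10^-15/3.90×10^-25) = 2.10×10^5 m/s.
r = mv/(qB) = (3.90×10^-25)(2.10×10^5) / [(1×1.60×10^-19)(0.0217)] = 23.6 m.

r ≈ 23.6 m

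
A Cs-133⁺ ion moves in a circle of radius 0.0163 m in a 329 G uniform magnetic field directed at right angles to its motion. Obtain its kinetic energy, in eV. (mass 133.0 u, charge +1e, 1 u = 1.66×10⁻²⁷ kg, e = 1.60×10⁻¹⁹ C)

K ≈ 0.104 eV

v = qBr/m = (1×1.60×10^-19)(0.0329)(0.0163) / (2.21×10^-25) = 389 m/s.
K = ½mv² = 0.5·(2.21×10^-25)·(389)² = 1.67×10^-20 J = 0.104 eV.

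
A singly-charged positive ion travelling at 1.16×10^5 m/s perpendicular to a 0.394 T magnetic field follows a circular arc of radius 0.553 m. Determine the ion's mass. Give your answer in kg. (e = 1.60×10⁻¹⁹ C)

qvB = mv²/r ⇒ m = qBr/v.
m = (1×1.60×10^-19)(0.394)(0.553) / (1.16×10^5) = 3.01×10^-25 kg.

m ≈ 3.01×10^-25 kg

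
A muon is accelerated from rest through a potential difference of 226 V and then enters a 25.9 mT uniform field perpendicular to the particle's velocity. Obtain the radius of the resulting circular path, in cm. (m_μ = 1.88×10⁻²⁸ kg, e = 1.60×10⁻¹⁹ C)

r ≈ 2.81 cm

The kinetic energy gained is K = qV = (1×1.60×10^-19)(226) = 3.62×10^-17 J.
v = √(2K/m) = 6.20×10^5 m/s.
r = mv/(qB) = (1.88×10^-28)(6.20×10^5) / [(1×1.60×10^-19)(0.0259)] = 0.0281 m.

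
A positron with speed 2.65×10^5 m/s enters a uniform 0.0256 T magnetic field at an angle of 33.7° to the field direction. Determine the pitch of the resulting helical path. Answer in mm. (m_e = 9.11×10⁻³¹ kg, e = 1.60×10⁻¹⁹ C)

The velocity component along B is v∥ = v cos33.7° = 2.20×10^5 m/s.
The cyclotron period T = 2πm/(qB) = 1.40×10^-9 s is set by m, q, B alone.
Pitch = v∥·T = (2.20×10^5)(1.40×10^-9) = 3.08×10^-4 m.

pitch ≈ 0.308 mm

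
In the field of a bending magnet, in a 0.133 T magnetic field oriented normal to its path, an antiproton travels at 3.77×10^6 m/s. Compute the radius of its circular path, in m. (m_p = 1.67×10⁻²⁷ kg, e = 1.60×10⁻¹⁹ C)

The magnetic force provides the centripetal force: qvB = mv²/r, so r = mv/(qB).
r = (1.67×10^-27 kg)(3.77×10^6 m/s) / [(1×1.60×10^-19 C)(0.133 T)] = 0.296 m.

r ≈ 0.296 m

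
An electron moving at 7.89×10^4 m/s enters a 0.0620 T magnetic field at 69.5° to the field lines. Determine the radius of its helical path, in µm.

r ≈ 6.79 µm

Only the perpendicular component v⊥ = v sin69.5° = 7.39×10^4 m/s is bent by the field.
r = m v⊥ /(qB) = (9.11×10^-31)(7.39×10^4) / [(1×1.60×10^-19)(0.0620)] = 6.79×10^-6 m.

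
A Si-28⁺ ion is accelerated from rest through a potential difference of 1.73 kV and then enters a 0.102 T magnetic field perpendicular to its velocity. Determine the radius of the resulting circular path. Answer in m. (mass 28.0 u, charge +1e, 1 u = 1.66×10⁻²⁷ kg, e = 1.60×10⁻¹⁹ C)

The kinetic energy gained is K = qV = (1×1.60×10^-19)(1730) = 2.77×10^-16 J.
v = √(2K/m) = 1.09×10^5 m/s.
r = mv/(qB) = (4.65×10^-26)(1.09×10^5) / [(1×1.60×10^-19)(0.102)] = 0.311 m.

r ≈ 0.311 m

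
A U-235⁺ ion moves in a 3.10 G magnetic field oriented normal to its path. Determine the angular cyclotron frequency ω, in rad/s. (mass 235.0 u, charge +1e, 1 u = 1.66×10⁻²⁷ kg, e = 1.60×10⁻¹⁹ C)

ω ≈ 127 rad/s

ω = qB/m = (1×1.60×10^-19)(3.10×10^-4) / (3.90×10^-25) = 127 rad/s.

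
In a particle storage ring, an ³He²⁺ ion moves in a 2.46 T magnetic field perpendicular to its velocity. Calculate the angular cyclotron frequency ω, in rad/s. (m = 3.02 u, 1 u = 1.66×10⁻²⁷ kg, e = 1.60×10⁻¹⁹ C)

ω ≈ 1.57×10^8 rad/s

ω = qB/m = (2×1.60×10^-19)(2.46) / (5.01×10^-27) = 1.57×10^8 rad/s.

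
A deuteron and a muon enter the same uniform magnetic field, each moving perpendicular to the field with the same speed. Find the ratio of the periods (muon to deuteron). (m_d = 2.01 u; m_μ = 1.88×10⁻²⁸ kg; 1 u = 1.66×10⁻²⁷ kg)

ratio ≈ 0.0563

T = 2πm/(qB) is independent of speed, so T₂/T₁ = (m₂/q₂)/(m₁/q₁).
T_{muon}/T_{deuteron} = (1.88×10^-28/1e) / (3.34×10^-27/1e) = 0.0563.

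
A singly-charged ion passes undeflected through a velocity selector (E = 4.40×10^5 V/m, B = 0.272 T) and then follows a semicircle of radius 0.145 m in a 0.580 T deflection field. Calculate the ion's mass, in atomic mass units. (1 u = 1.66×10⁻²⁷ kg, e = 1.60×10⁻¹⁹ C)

v = E/B₁ = 1.62×10^6 m/s.
From r = mv/(qB₂), m = qB₂r/v = (1×1.60×10^-19)(0.580)(0.145) / (1.62×10^6) = 8.32×10^-27 kg.
In atomic mass units: m = 8.32×10^-27 / 1.66×10^-27 = 5.01 u.

m ≈ 5.01 u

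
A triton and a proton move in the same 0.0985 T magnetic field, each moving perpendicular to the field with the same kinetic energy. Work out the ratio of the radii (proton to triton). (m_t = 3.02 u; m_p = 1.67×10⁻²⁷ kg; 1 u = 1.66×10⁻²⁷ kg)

ratio ≈ 0.577

r = √(2mK)/(qB) ⇒ at equal K, r ∝ √m/q.
r_{proton}/r_{triton} = 0.577.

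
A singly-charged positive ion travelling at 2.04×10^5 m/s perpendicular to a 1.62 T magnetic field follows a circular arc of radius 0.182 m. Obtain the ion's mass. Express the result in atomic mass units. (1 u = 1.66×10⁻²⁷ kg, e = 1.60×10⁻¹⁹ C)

m ≈ 139 u

qvB = mv²/r ⇒ m = qBr/v.
m = (1×1.60×10^-19)(1.62)(0.182) / (2.04×10^5) = 2.31×10^-25 kg = 139 u.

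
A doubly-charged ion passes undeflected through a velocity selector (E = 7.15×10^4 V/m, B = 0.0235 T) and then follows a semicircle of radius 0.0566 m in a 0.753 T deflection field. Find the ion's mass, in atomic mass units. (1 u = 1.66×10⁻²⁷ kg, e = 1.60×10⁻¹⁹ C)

v = E/B₁ = 3.04×10^6 m/s.
From r = mv/(qB₂), m = qB₂r/v = (2×1.60×10^-19)(0.753)(0.0566) / (3.04×10^6) = 4.48×10^-27 kg.
In atomic mass units: m = 4.48×10^-27 / 1.66×10^-27 = 2.70 u.

m ≈ 2.70 u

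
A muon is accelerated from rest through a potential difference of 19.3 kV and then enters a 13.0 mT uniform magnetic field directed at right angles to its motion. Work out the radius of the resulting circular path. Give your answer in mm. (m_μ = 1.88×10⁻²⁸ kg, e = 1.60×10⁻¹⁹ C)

The kinetic energy gained is K = qV = (1×1.60×10^-19)(1.93×10^4) = 3.09×10^-15 J.
v = √(2K/m) = 5.73×10^6 m/s.
r = mv/(qB) = (1.88×10^-28)(5.73×10^6) / [(1×1.60×10^-19)(0.0130)] = 0.518 m.

r ≈ 518 mm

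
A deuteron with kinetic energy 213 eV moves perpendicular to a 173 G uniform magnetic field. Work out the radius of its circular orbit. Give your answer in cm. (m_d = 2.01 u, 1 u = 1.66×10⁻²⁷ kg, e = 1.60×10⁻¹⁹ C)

Convert the energy: K = 213 eV = 3.41×10^-17 J.
v = √(2K/m) = √(2·3.41×10^-17/3.34×10^-27) = 1.43×10^5 m/s.
r = mv/(qB) = (3.34×10^-27)(1.43×10^5) / [(1×1.60×10^-19)(0.0173)] = 0.172 m.

r ≈ 17.2 cm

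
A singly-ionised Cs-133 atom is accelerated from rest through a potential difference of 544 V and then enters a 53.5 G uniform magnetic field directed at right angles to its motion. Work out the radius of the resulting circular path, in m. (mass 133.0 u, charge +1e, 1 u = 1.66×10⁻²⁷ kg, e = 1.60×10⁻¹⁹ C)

r ≈ 7.24 m

The kinetic energy gained is K = qV = (1×1.60×10^-19)(544) = 8.70×10^-17 J.
v = √(2K/m) = 2.81×10^4 m/s.
r = mv/(qB) = (2.21×10^-25)(2.81×10^4) / [(1×1.60×10^-19)(5.35×10^-3)] = 7.24 m.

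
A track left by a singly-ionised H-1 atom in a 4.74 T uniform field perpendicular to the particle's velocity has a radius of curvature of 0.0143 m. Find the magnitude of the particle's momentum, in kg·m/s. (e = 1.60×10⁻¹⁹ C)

Since qvB = mv²/r, the momentum p = mv = qBr.
p = (1×1.60×10^-19)(4.74)(0.0143) = 1.08×10^-20 kg·m/s.

p ≈ 1.08×10^-20 kg·m/s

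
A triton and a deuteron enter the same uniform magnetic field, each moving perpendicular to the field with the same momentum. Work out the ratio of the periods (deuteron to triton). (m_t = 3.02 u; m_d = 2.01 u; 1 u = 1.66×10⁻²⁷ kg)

T = 2πm/(qB) is independent of speed, so T₂/T₁ = (m₂/q₂)/(m₁/q₁).
T_{deuteron}/T_{triton} = (3.34×10^-27/1e) / (5.01×10^-27/1e) = 0.666.

ratio ≈ 0.666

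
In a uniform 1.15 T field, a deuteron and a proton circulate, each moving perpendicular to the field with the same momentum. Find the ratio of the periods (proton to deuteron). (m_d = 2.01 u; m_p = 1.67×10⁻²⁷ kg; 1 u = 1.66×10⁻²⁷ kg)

ratio ≈ 0.501

T = 2πm/(qB) is independent of speed, so T₂/T₁ = (m₂/q₂)/(m₁/q₁).
T_{proton}/T_{deuteron} = (1.67×10^-27/1e) / (3.34×10^-27/1e) = 0.501.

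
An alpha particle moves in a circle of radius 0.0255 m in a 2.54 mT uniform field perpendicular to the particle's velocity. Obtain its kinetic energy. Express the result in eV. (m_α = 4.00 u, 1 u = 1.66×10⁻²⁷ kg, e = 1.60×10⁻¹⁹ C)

K ≈ 0.202 eV

v = qBr/m = (2×1.60×10^-19)(2.54×10^-3)(0.0255) / (6.64×10^-27) = 3120 m/s.
K = ½mv² = 0.5·(6.64×10^-27)·(3120)² = 3.23×10^-20 J = 0.202 eV.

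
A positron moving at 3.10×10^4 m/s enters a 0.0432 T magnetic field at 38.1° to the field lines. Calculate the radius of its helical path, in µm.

r ≈ 2.52 µm

Only the perpendicular component v⊥ = v sin38.1° = 1.91×10^4 m/s is bent by the field.
r = m v⊥ /(qB) = (9.11×10^-31)(1.91×10^4) / [(1×1.60×10^-19)(0.0432)] = 2.52×10^-6 m.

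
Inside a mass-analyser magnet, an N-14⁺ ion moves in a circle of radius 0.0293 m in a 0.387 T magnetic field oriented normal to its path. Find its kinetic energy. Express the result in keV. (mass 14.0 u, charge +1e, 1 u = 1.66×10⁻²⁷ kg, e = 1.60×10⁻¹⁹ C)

K ≈ 0.443 keV

v = qBr/m = (1×1.60×10^-19)(0.387)(0.0293) / (2.32×10^-26) = 7.81×10^4 m/s.
K = ½mv² = 0.5·(2.32×10^-26)·(7.81×10^4)² = 7.08×10^-17 J = 0.443 keV.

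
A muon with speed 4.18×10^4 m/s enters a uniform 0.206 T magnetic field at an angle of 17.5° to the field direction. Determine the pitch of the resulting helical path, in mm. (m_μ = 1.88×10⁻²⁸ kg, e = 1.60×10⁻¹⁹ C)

The velocity component along B is v∥ = v cos17.5° = 3.99×10^4 m/s.
The cyclotron period T = 2πm/(qB) = 3.58×10^-8 s is set by m, q, B alone.
Pitch = v∥·T = (3.99×10^4)(3.58×10^-8) = 1.43×10^-3 m.

pitch ≈ 1.43 mm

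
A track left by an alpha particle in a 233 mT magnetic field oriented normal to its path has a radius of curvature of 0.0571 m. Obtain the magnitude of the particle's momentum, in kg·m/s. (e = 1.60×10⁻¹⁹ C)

Since qvB = mv²/r, the momentum p = mv = qBr.
p = (2×1.60×10^-19)(0.233)(0.0571) = 4.26×10^-21 kg·m/s.

p ≈ 4.26×10^-21 kg·m/s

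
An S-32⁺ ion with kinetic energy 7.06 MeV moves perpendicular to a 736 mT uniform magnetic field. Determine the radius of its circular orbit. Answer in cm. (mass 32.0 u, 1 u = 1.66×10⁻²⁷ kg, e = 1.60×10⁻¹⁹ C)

Convert the energy: K = 7.06 MeV = 1.13×10^-12 J.
v = √(2K/m) = √(2·1.13×10^-12/5.31×10^-26) = 6.52×10^6 m/s.
r = mv/(qB) = (5.31×10^-26)(6.52×10^6) / [(1×1.60×10^-19)(0.736)] = 2.94 m.

r ≈ 294 cm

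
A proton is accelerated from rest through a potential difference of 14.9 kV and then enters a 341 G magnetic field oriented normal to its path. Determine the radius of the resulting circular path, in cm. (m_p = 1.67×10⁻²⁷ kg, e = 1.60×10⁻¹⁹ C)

r ≈ 51.7 cm

The kinetic energy gained is K = qV = (1×1.60×10^-19)(1.49×10^4) = 2.38×10^-15 J.
v = √(2K/m) = 1.69×10^6 m/s.
r = mv/(qB) = (1.67×10^-27)(1.69×10^6) / [(1×1.60×10^-19)(0.0341)] = 0.517 m.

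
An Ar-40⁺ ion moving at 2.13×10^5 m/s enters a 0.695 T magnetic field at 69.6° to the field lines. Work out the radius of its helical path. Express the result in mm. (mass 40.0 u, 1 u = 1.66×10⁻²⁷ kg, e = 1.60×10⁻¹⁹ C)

Only the perpendicular component v⊥ = v sin69.6° = 2.00×10^5 m/s is bent by the field.
r = m v⊥ /(qB) = (6.64×10^-26)(2.00×10^5) / [(1×1.60×10^-19)(0.695)] = 0.119 m.

r ≈ 119 mm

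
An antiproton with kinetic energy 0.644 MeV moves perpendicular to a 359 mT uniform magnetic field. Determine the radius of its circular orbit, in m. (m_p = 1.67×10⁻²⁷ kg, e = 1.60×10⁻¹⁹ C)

Convert the energy: K = 0.644 MeV = 1.03×10^-13 J.
v = √(2K/m) = √(2·1.03×10^-13/1.67×10^-27) = 1.11×10^7 m/s.
r = mv/(qB) = (1.67×10^-27)(1.11×10^7) / [(1×1.60×10^-19)(0.359)] = 0.323 m.

r ≈ 0.323 m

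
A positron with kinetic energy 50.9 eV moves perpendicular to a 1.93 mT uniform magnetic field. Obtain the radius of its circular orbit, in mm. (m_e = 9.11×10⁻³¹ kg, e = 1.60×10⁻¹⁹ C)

Convert the energy: K = 50.9 eV = 8.14×10^-18 J.
v = √(2K/m) = √(2·8.14×10^-18/9.11×10^-31) = 4.23×10^6 m/s.
r = mv/(qB) = (9.11×10^-31)(4.23×10^6) / [(1×1.60×10^-19)(1.93×10^-3)] = 0.0125 m.

r ≈ 12.5 mm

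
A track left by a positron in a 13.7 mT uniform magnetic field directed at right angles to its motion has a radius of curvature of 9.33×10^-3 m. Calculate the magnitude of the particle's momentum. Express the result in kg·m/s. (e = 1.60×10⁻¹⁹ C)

p ≈ 2.05×10^-23 kg·m/s

Since qvB = mv²/r, the momentum p = mv = qBr.
p = (1×1.60×10^-19)(0.0137)(9.33×10^-3) = 2.05×10^-23 kg·m/s.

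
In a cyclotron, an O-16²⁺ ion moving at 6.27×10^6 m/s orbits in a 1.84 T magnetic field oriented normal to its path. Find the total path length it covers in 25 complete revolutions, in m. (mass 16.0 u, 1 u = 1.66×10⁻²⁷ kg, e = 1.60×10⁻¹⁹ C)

L ≈ 44.4 m

r = mv/(qB) = 0.283 m, so one revolution covers 2πr = 1.78 m.
In 25 revolutions: L = 25·2πr = 44.4 m.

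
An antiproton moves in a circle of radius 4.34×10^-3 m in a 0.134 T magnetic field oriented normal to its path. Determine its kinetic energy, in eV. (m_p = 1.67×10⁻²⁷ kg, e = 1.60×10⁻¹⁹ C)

K ≈ 16.2 eV

v = qBr/m = (1×1.60×10^-19)(0.134)(4.34×10^-3) / (1.67×10^-27) = 5.57×10^4 m/s.
K = ½mv² = 0.5·(1.67×10^-27)·(5.57×10^4)² = 2.59×10^-18 J = 16.2 eV.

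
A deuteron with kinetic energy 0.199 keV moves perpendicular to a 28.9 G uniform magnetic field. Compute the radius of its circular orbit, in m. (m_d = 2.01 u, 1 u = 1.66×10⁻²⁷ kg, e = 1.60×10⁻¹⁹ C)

Convert the energy: K = 0.199 keV = 3.18×10^-17 J.
v = √(2K/m) = √(2·3.18×10^-17/3.34×10^-27) = 1.38×10^5 m/s.
r = mv/(qB) = (3.34×10^-27)(1.38×10^5) / [(1×1.60×10^-19)(2.89×10^-3)] = 0.997 m.

r ≈ 0.997 m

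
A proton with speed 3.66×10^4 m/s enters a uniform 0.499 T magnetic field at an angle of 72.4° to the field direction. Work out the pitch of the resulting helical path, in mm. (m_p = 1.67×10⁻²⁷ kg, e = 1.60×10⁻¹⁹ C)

pitch ≈ 1.45 mm

The velocity component along B is v∥ = v cos72.4° = 1.11×10^4 m/s.
The cyclotron period T = 2πm/(qB) = 1.31×10^-7 s is set by m, q, B alone.
Pitch = v∥·T = (1.11×10^4)(1.31×10^-7) = 1.45×10^-3 m.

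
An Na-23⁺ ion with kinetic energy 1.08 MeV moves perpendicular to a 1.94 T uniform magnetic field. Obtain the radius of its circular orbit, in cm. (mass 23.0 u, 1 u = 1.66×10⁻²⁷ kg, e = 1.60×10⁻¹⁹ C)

r ≈ 37.0 cm

Convert the energy: K = 1.08 MeV = 1.73×10^-13 J.
v = √(2K/m) = √(2·1.73×10^-13/3.82×10^-26) = 3.01×10^6 m/s.
r = mv/(qB) = (3.82×10^-26)(3.01×10^6) / [(1×1.60×10^-19)(1.94)] = 0.370 m.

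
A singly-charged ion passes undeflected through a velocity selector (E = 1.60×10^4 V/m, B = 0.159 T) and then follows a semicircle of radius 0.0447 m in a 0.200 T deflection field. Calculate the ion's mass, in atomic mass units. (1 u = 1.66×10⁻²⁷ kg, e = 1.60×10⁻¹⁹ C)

m ≈ 8.56 u

v = E/B₁ = 1.01×10^5 m/s.
From r = mv/(qB₂), m = qB₂r/v = (1×1.60×10^-19)(0.200)(0.0447) / (1.01×10^5) = 1.42×10^-26 kg.
In atomic mass units: m = 1.42×10^-26 / 1.66×10^-27 = 8.56 u.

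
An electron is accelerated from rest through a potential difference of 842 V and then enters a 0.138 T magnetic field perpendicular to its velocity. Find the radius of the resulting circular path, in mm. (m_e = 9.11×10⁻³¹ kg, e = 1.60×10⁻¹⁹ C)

The kinetic energy gained is K = qV = (1×1.60×10^-19)(842) = 1.35×10^-16 J.
v = √(2K/m) = 1.72×10^7 m/s.
r = mv/(qB) = (9.11×10^-31)(1.72×10^7) / [(1×1.60×10^-19)(0.138)] = 7.10×10^-4 m.

r ≈ 0.710 mm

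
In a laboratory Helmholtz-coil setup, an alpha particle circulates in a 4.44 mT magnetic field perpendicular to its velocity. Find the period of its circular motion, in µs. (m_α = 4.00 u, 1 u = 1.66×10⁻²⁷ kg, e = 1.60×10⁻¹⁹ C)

The cyclotron period is independent of speed: T = 2πm/(qB).
T = 2π(6.64×10^-27) / [(2×1.60×10^-19)(4.44×10^-3)] = 2.94×10^-5 s.

T ≈ 29.4 µs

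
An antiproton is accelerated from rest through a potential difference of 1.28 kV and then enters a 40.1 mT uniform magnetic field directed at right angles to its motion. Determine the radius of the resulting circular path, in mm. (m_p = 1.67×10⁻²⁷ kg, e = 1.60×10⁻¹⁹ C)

r ≈ 129 mm

The kinetic energy gained is K = qV = (1×1.60×10^-19)(1280) = 2.05×10^-16 J.
v = √(2K/m) = 4.95×10^5 m/s.
r = mv/(qB) = (1.67×10^-27)(4.95×10^5) / [(1×1.60×10^-19)(0.0401)] = 0.129 m.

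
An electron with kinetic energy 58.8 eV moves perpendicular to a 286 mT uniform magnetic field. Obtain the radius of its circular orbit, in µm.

r ≈ 90.5 µm

Convert the energy: K = 58.8 eV = 9.41×10^-18 J.
v = √(2K/m) = √(2·9.41×10^-18/9.11×10^-31) = 4.54×10^6 m/s.
r = mv/(qB) = (9.11×10^-31)(4.54×10^6) / [(1×1.60×10^-19)(0.286)] = 9.05×10^-5 m.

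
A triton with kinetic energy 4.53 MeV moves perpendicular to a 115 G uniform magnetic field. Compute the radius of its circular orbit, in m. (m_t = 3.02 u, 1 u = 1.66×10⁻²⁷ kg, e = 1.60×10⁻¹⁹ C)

Convert the energy: K = 4.53 MeV = 7.25×10^-13 J.
v = √(2K/m) = √(2·7.25×10^-13/5.01×10^-27) = 1.70×10^7 m/s.
r = mv/(qB) = (5.01×10^-27)(1.70×10^7) / [(1×1.60×10^-19)(0.0115)] = 46.3 m.

r ≈ 46.3 m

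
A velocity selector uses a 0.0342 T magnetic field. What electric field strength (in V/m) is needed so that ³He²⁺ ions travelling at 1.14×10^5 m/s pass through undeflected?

E ≈ 3900 V/m

qE = qvB ⇒ E = vB = (1.14×10^5)(0.0342) = 3900 V/m.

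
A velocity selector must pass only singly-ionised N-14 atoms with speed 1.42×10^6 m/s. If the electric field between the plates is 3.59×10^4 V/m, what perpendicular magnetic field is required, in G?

qE = qvB ⇒ B = E/v = (3.59×10^4) / (1.42×10^6) = 0.0253 T.

B ≈ 253 G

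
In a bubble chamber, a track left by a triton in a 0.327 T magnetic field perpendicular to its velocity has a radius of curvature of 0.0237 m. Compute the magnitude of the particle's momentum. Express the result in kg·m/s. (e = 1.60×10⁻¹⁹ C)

Since qvB = mv²/r, the momentum p = mv = qBr.
p = (1×1.60×10^-19)(0.327)(0.0237) = 1.24×10^-21 kg·m/s.

p ≈ 1.24×10^-21 kg·m/s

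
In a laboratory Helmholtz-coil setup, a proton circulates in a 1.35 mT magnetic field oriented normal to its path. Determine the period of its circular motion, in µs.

The cyclotron period is independent of speed: T = 2πm/(qB).
T = 2π(1.67×10^-27) / [(1×1.60×10^-19)(1.35×10^-3)] = 4.86×10^-5 s.

T ≈ 48.6 µs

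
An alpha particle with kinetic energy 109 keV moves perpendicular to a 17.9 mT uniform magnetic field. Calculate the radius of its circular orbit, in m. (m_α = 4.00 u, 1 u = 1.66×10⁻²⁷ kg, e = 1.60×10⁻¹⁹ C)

Convert the energy: K = 109 keV = 1.74×10^-14 J.
v = √(2K/m) = √(2·1.74×10^-14/6.64×10^-27) = 2.29×10^6 m/s.
r = mv/(qB) = (6.64×10^-27)(2.29×10^6) / [(2×1.60×10^-19)(0.0179)] = 2.66 m.

r ≈ 2.66 m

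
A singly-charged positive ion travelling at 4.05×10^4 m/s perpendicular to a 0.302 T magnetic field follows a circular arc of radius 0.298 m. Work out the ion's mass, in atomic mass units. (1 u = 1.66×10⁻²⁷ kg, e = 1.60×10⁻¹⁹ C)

qvB = mv²/r ⇒ m = qBr/v.
m = (1×1.60×10^-19)(0.302)(0.298) / (4.05×10^4) = 3.56×10^-25 kg = 214 u.

m ≈ 214 u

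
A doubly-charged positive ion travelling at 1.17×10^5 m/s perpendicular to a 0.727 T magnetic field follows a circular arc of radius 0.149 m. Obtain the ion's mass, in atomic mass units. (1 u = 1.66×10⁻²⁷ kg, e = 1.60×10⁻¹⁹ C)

m ≈ 178 u

qvB = mv²/r ⇒ m = qBr/v.
m = (2×1.60×10^-19)(0.727)(0.149) / (1.17×10^5) = 2.96×10^-25 kg = 178 u.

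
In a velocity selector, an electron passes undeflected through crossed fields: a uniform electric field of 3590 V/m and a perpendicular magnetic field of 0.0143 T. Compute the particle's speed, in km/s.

v ≈ 251 km/s

For zero net force, qE = qvB, so v = E/B.
v = (3590) / (0.0143) = 2.51×10^5 m/s.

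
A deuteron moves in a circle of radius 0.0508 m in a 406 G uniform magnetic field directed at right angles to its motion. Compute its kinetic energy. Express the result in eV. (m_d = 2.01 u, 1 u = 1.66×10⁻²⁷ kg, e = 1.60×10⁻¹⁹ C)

v = qBr/m = (1×1.60×10^-19)(0.0406)(0.0508) / (3.34×10^-27) = 9.89×10^4 m/s.
K = ½mv² = 0.5·(3.34×10^-27)·(9.89×10^4)² = 1.63×10^-17 J = 102 eV.

K ≈ 102 eV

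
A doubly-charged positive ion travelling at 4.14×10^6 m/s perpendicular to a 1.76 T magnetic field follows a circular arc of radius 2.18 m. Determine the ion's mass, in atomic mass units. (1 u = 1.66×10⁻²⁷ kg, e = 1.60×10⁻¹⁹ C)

qvB = mv²/r ⇒ m = qBr/v.
m = (2×1.60×10^-19)(1.76)(2.18) / (4.14×10^6) = 2.97×10^-25 kg = 179 u.

m ≈ 179 u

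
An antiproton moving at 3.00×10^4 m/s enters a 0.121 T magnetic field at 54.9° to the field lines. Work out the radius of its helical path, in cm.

r ≈ 0.212 cm

Only the perpendicular component v⊥ = v sin54.9° = 2.45×10^4 m/s is bent by the field.
r = m v⊥ /(qB) = (1.67×10^-27)(2.45×10^4) / [(1×1.60×10^-19)(0.121)] = 2.12×10^-3 m.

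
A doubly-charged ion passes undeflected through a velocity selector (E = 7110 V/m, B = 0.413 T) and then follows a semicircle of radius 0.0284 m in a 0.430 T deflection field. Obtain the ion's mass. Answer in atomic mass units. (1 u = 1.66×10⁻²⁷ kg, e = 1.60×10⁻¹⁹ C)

m ≈ 137 u

v = E/B₁ = 1.72×10^4 m/s.
From r = mv/(qB₂), m = qB₂r/v = (2×1.60×10^-19)(0.430)(0.0284) / (1.72×10^4) = 2.27×10^-25 kg.
In atomic mass units: m = 2.27×10^-25 / 1.66×10^-27 = 137 u.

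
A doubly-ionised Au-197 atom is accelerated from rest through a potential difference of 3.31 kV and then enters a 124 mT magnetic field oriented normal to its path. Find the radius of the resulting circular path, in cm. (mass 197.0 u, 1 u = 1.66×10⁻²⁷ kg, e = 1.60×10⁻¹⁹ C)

r ≈ 66.3 cm

The kinetic energy gained is K = qV = (2×1.60×10^-19)(3310) = 1.06×10^-15 J.
v = √(2K/m) = 8.05×10^4 m/s.
r = mv/(qB) = (3.27×10^-25)(8.05×10^4) / [(2×1.60×10^-19)(0.124)] = 0.663 m.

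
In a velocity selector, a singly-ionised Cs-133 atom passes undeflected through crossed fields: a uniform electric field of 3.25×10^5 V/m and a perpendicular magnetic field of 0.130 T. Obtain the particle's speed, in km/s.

v ≈ 2500 km/s

For zero net force, qE = qvB, so v = E/B.
v = (3.25×10^5) / (0.130) = 2.50×10^6 m/s.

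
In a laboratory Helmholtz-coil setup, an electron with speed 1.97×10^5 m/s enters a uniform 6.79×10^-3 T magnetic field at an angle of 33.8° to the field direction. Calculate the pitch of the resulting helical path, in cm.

The velocity component along B is v∥ = v cos33.8° = 1.64×10^5 m/s.
The cyclotron period T = 2πm/(qB) = 5.27×10^-9 s is set by m, q, B alone.
Pitch = v∥·T = (1.64×10^5)(5.27×10^-9) = 8.63×10^-4 m.

pitch ≈ 0.0863 cm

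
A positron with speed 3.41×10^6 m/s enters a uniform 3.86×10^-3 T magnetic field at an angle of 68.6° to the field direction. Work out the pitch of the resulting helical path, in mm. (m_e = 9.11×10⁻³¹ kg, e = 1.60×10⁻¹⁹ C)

The velocity component along B is v∥ = v cos68.6° = 1.24×10^6 m/s.
The cyclotron period T = 2πm/(qB) = 9.27×10^-9 s is set by m, q, B alone.
Pitch = v∥·T = (1.24×10^6)(9.27×10^-9) = 0.0115 m.

pitch ≈ 11.5 mm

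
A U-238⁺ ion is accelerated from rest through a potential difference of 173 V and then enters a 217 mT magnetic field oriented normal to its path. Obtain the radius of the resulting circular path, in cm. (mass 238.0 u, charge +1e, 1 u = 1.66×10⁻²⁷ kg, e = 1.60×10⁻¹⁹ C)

The kinetic energy gained is K = qV = (1×1.60×10^-19)(173) = 2.77×10^-17 J.
v = √(2K/m) = 1.18×10^4 m/s.
r = mv/(qB) = (3.95×10^-25)(1.18×10^4) / [(1×1.60×10^-19)(0.217)] = 0.135 m.

r ≈ 13.5 cm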